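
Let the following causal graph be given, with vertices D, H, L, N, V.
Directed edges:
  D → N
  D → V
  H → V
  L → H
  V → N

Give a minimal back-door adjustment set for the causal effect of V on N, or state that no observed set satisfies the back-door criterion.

V→N: minimal back-door set {D}.

desc(V)\{V}={N}; candidates ⊆ {D,H,L}.
size 0: {}; under {} V still reaches {D,H,L,N} ∋ N.
{D}: V⊥N given {D} in G with V→· removed — back-door holds.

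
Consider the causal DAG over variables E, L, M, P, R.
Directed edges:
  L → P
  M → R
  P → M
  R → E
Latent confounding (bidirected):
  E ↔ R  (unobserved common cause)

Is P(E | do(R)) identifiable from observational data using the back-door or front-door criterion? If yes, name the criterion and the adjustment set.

P(E|do(R)): not identifiable (no BD/FD set).

desc(R)\{R}={E}; candidates ⊆ {L,M,P}.
R↔E: latent back-door arc(s) into R.
size 0: {}; under {} R still reaches {E,L,M,P} ∋ E.
size 1: {L}, {M}, {P}; under {L} R still reaches {E,M,P} ∋ E.
size 2: {L,M}, {L,P}, {M,P}; under {L,M} R still reaches {E} ∋ E.
R↔E cannot be blocked by any observed set — no back-door set.
No mediator lies on a directed R→…→E path.
Neither criterion identifies P(E|do(R)) in this graph.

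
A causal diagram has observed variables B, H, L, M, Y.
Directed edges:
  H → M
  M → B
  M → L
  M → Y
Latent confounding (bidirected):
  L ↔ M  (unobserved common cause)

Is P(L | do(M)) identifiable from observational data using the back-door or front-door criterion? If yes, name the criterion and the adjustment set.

desc(M)\{M}={B,L,Y}; candidates ⊆ {H}.
M↔L: latent back-door arc(s) into M.
size 0: {}; under {} M still reaches {H,L} ∋ L.
size 1: {H}; under {H} M still reaches {L} ∋ L.
M↔L cannot be blocked by any observed set — no back-door set.
No mediator lies on a directed M→…→L path.
Neither criterion identifies P(L|do(M)) in this graph.

P(L|do(M)): not identifiable (no BD/FD set).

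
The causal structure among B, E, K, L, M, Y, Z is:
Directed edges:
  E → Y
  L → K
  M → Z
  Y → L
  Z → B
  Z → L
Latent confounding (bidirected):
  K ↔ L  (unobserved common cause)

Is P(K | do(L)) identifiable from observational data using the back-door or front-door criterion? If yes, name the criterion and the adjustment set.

desc(L)\{L}={K}; candidates ⊆ {B,E,M,Y,Z}.
L↔K: latent back-door arc(s) into L.
size 0: {}; under {} L still reaches {B,E,K,M,Y,Z} ∋ K.
size 1: {B}, {E}, {M} …(+2); under {B} L still reaches {E,K,M,Y,Z} ∋ K.
size 2: {B,E}, {B,M}, {B,Y} …(+7); under {B,E} L still reaches {K,M,Y,Z} ∋ K.
L↔K cannot be blocked by any observed set — no back-door set.
No mediator lies on a directed L→…→K path.
Neither criterion identifies P(K|do(L)) in this graph.

P(K|do(L)): not identifiable (no BD/FD set).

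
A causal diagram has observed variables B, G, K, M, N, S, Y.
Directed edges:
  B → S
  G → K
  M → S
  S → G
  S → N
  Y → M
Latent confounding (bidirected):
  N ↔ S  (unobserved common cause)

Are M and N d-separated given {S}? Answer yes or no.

No — M and N are d-connected given {S}.

Bayes-Ball from M | {S} reaches {B,N,Y}.
N ∈ reach(M|{S}) ⇒ M ⊥̸ N | {S}.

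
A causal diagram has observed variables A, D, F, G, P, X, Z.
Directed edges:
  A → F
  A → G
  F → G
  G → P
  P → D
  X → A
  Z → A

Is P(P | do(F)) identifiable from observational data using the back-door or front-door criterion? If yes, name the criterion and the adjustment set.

P(P|do(F)): backdoor, adjust for {A}.

desc(F)\{F}={D,G,P}; candidates ⊆ {A,X,Z}.
size 0: {}; under {} F still reaches {A,D,G,P,X,Z} ∋ P.
{A}: F⊥P given {A} in G with F→· removed — back-door holds.
P(P|do(F)) = Σ_{A} P(P|F,A)·P(A).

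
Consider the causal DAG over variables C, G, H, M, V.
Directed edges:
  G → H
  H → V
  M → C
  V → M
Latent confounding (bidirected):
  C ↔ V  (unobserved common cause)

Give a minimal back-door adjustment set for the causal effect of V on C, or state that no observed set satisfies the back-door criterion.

desc(V)\{V}={C,M}; candidates ⊆ {G,H}.
V↔C: latent back-door arc(s) into V.
size 0: {}; under {} V still reaches {C,G,H} ∋ C.
size 1: {G}, {H}; under {G} V still reaches {C,H} ∋ C.
size 2: {G,H}; under {G,H} V still reaches {C} ∋ C.
V↔C cannot be blocked by any observed set — no back-door set.

V→C: no observed back-door set.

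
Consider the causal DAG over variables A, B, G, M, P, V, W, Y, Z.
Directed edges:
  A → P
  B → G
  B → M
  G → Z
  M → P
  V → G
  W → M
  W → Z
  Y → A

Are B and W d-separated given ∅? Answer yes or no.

Yes — B ⊥ W | ∅.

Bayes-Ball from B | ∅ reaches {G,M,P,Z}.
W ∉ reach(B|∅) ⇒ B ⊥ W | ∅.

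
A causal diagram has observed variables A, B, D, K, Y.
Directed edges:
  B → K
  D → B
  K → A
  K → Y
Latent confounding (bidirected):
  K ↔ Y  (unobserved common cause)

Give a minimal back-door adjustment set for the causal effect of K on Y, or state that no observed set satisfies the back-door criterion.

K→Y: no observed back-door set.

desc(K)\{K}={A,Y}; candidates ⊆ {B,D}.
K↔Y: latent back-door arc(s) into K.
size 0: {}; under {} K still reaches {B,D,Y} ∋ Y.
size 1: {B}, {D}; under {B} K still reaches {Y} ∋ Y.
size 2: {B,D}; under {B,D} K still reaches {Y} ∋ Y.
K↔Y cannot be blocked by any observed set — no back-door set.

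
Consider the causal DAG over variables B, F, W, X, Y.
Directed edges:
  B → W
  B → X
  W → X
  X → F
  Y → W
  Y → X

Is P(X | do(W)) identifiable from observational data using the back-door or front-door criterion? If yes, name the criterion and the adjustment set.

desc(W)\{W}={F,X}; candidates ⊆ {B,Y}.
size 0: {}; under {} W still reaches {B,F,X,Y} ∋ X.
size 1: {B}, {Y}; under {B} W still reaches {F,X,Y} ∋ X.
{B,Y}: W⊥X given {B,Y} in G with W→· removed — back-door holds.
P(X|do(W)) = Σ_{B,Y} P(X|W,B,Y)·P(B,Y).

P(X|do(W)): backdoor, adjust for {B, Y}.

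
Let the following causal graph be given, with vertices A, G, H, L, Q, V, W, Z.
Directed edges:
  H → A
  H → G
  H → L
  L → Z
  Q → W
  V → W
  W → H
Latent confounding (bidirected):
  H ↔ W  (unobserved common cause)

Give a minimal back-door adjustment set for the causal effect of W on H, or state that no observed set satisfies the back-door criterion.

W→H: no observed back-door set.

desc(W)\{W}={A,G,H,L,Z}; candidates ⊆ {Q,V}.
W↔H: latent back-door arc(s) into W.
size 0: {}; under {} W still reaches {A,G,H,L,Q,V,Z} ∋ H.
size 1: {Q}, {V}; under {Q} W still reaches {A,G,H,L,V,Z} ∋ H.
size 2: {Q,V}; under {Q,V} W still reaches {A,G,H,L,Z} ∋ H.
W↔H cannot be blocked by any observed set — no back-door set.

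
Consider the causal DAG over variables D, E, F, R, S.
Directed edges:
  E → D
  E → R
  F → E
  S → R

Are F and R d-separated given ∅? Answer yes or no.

Bayes-Ball from F | ∅ reaches {D,E,R}.
R ∈ reach(F|∅) ⇒ F ⊥̸ R | ∅.

No — F and R are d-connected given ∅.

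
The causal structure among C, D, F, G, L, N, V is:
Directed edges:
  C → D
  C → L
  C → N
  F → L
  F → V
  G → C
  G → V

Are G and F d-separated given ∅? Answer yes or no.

Bayes-Ball from G | ∅ reaches {C,D,L,N,V}.
F ∉ reach(G|∅) ⇒ G ⊥ F | ∅.

Yes — G ⊥ F | ∅.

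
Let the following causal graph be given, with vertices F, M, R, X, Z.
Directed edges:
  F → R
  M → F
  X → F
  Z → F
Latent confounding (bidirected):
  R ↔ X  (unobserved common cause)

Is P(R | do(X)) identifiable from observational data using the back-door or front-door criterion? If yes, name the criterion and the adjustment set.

desc(X)\{X}={F,R}; candidates ⊆ {M,Z}.
X↔R: latent back-door arc(s) into X.
size 0: {}; under {} X still reaches {R} ∋ R.
size 1: {M}, {Z}; under {M} X still reaches {R} ∋ R.
size 2: {M,Z}; under {M,Z} X still reaches {R} ∋ R.
X↔R cannot be blocked by any observed set — no back-door set.
{F}: (i) intercepts every directed X→R path; (ii) no back-door X→{F}; (iii) {X} blocks every back-door {F}→R. Front-door holds.
P(R|do(X)) = Σ_{F} P(F|X) Σ_{X'} P(R|F,X')P(X').

P(R|do(X)): frontdoor, adjust for {F}.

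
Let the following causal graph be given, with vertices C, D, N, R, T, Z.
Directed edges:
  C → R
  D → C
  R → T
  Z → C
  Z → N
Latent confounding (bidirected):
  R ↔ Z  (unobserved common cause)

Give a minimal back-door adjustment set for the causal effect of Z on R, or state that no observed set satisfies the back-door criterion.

Z→R: no observed back-door set.

desc(Z)\{Z}={C,N,R,T}; candidates ⊆ {D}.
Z↔R: latent back-door arc(s) into Z.
size 0: {}; under {} Z still reaches {R,T} ∋ R.
size 1: {D}; under {D} Z still reaches {R,T} ∋ R.
Z↔R cannot be blocked by any observed set — no back-door set.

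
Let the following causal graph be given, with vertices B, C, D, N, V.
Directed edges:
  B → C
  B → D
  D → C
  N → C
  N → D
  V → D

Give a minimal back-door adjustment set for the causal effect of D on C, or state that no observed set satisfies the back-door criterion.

D→C: minimal back-door set {B, N}.

desc(D)\{D}={C}; candidates ⊆ {B,N,V}.
size 0: {}; under {} D still reaches {B,C,N,V} ∋ C.
size 1: {B}, {N}, {V}; under {B} D still reaches {C,N,V} ∋ C.
{B,N}: D⊥C given {B,N} in G with D→· removed — back-door holds.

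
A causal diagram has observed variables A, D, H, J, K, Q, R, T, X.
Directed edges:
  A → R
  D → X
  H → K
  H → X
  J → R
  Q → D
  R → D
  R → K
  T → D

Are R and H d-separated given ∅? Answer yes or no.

Bayes-Ball from R | ∅ reaches {A,D,J,K,X}.
H ∉ reach(R|∅) ⇒ R ⊥ H | ∅.

Yes — R ⊥ H | ∅.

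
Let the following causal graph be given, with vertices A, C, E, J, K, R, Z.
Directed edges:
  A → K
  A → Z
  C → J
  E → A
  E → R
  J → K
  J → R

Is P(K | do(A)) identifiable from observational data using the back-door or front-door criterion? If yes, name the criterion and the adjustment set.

P(K|do(A)): backdoor, adjust for ∅.

desc(A)\{A}={K,Z}; candidates ⊆ {C,E,J,R}.
∅: A⊥K given ∅ in G with A→· removed — back-door holds.
P(K|do(A)) = P(K|A) — no adjustment needed.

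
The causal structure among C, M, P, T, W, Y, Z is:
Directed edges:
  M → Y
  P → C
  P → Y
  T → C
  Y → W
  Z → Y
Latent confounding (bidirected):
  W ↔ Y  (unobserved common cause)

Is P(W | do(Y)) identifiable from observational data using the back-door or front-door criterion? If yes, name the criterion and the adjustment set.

desc(Y)\{Y}={W}; candidates ⊆ {C,M,P,T,Z}.
Y↔W: latent back-door arc(s) into Y.
size 0: {}; under {} Y still reaches {C,M,P,W,Z} ∋ W.
size 1: {C}, {M}, {P} …(+2); under {C} Y still reaches {M,P,T,W,Z} ∋ W.
size 2: {C,M}, {C,P}, {C,T} …(+7); under {C,M} Y still reaches {P,T,W,Z} ∋ W.
Y↔W cannot be blocked by any observed set — no back-door set.
No mediator lies on a directed Y→…→W path.
Neither criterion identifies P(W|do(Y)) in this graph.

P(W|do(Y)): not identifiable (no BD/FD set).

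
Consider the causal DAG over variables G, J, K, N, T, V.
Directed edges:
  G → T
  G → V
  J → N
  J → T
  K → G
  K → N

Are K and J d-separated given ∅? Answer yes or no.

Yes — K ⊥ J | ∅.

Bayes-Ball from K | ∅ reaches {G,N,T,V}.
J ∉ reach(K|∅) ⇒ K ⊥ J | ∅.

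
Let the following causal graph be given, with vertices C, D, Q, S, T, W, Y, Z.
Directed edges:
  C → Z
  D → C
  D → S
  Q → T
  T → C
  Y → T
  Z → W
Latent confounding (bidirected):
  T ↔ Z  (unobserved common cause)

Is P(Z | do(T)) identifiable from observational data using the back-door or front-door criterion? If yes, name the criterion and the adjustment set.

desc(T)\{T}={C,W,Z}; candidates ⊆ {D,Q,S,Y}.
T↔Z: latent back-door arc(s) into T.
size 0: {}; under {} T still reaches {Q,W,Y,Z} ∋ Z.
size 1: {D}, {Q}, {S} …(+1); under {D} T still reaches {Q,W,Y,Z} ∋ Z.
size 2: {D,Q}, {D,S}, {D,Y} …(+3); under {D,Q} T still reaches {W,Y,Z} ∋ Z.
T↔Z cannot be blocked by any observed set — no back-door set.
{C}: (i) intercepts every directed T→Z path; (ii) no back-door T→{C}; (iii) {T} blocks every back-door {C}→Z. Front-door holds.
P(Z|do(T)) = Σ_{C} P(C|T) Σ_{T'} P(Z|C,T')P(T').

P(Z|do(T)): frontdoor, adjust for {C}.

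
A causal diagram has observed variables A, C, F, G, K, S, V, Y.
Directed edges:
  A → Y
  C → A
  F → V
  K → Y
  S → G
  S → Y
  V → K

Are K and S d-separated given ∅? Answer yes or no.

Bayes-Ball from K | ∅ reaches {F,V,Y}.
S ∉ reach(K|∅) ⇒ K ⊥ S | ∅.

Yes — K ⊥ S | ∅.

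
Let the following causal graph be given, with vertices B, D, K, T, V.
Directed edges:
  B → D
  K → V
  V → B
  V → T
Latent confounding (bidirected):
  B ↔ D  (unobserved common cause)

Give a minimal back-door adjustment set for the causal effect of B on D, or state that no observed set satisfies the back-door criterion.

desc(B)\{B}={D}; candidates ⊆ {K,T,V}.
B↔D: latent back-door arc(s) into B.
size 0: {}; under {} B still reaches {D,K,T,V} ∋ D.
size 1: {K}, {T}, {V}; under {K} B still reaches {D,T,V} ∋ D.
size 2: {K,T}, {K,V}, {T,V}; under {K,T} B still reaches {D,V} ∋ D.
B↔D cannot be blocked by any observed set — no back-door set.

B→D: no observed back-door set.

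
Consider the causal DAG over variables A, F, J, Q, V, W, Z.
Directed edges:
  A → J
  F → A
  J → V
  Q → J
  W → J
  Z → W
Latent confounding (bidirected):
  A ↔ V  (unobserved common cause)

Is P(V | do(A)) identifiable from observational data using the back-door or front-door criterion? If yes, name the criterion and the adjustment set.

P(V|do(A)): frontdoor, adjust for {J}.

desc(A)\{A}={J,V}; candidates ⊆ {F,Q,W,Z}.
A↔V: latent back-door arc(s) into A.
size 0: {}; under {} A still reaches {F,V} ∋ V.
size 1: {F}, {Q}, {W} …(+1); under {F} A still reaches {V} ∋ V.
size 2: {F,Q}, {F,W}, {F,Z} …(+3); under {F,Q} A still reaches {V} ∋ V.
A↔V cannot be blocked by any observed set — no back-door set.
{J}: (i) intercepts every directed A→V path; (ii) no back-door A→{J}; (iii) {A} blocks every back-door {J}→V. Front-door holds.
P(V|do(A)) = Σ_{J} P(J|A) Σ_{A'} P(V|J,A')P(A').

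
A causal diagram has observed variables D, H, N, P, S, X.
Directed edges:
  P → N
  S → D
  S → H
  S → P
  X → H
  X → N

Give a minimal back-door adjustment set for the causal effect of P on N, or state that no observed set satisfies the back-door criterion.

desc(P)\{P}={N}; candidates ⊆ {D,H,S,X}.
∅: P⊥N given ∅ in G with P→· removed — back-door holds.

P→N: minimal back-door set ∅.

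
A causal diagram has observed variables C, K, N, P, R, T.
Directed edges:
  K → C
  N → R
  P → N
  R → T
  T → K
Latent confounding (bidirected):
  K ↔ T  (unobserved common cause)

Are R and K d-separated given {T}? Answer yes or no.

No — R and K are d-connected given {T}.

Bayes-Ball from R | {T} reaches {C,K,N,P}.
K ∈ reach(R|{T}) ⇒ R ⊥̸ K | {T}.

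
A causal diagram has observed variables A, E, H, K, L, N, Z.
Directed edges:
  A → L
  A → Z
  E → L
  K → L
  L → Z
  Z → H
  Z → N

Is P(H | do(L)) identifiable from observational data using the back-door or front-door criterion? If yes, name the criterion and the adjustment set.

P(H|do(L)): backdoor, adjust for {A}.

desc(L)\{L}={H,N,Z}; candidates ⊆ {A,E,K}.
size 0: {}; under {} L still reaches {A,E,H,K,N,Z} ∋ H.
{A}: L⊥H given {A} in G with L→· removed — back-door holds.
P(H|do(L)) = Σ_{A} P(H|L,A)·P(A).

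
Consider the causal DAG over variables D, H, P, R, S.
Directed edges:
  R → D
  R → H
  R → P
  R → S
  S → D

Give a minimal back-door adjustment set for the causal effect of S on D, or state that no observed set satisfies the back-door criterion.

S→D: minimal back-door set {R}.

desc(S)\{S}={D}; candidates ⊆ {H,P,R}.
size 0: {}; under {} S still reaches {D,H,P,R} ∋ D.
{R}: S⊥D given {R} in G with S→· removed — back-door holds.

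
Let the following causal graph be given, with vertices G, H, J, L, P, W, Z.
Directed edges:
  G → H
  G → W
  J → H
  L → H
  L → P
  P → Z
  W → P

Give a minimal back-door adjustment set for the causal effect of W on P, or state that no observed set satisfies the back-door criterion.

W→P: minimal back-door set ∅.

desc(W)\{W}={P,Z}; candidates ⊆ {G,H,J,L}.
∅: W⊥P given ∅ in G with W→· removed — back-door holds.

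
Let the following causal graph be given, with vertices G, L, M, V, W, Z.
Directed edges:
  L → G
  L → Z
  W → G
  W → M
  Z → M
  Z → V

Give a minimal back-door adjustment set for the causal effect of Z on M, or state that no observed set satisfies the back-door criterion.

Z→M: minimal back-door set ∅.

desc(Z)\{Z}={M,V}; candidates ⊆ {G,L,W}.
∅: Z⊥M given ∅ in G with Z→· removed — back-door holds.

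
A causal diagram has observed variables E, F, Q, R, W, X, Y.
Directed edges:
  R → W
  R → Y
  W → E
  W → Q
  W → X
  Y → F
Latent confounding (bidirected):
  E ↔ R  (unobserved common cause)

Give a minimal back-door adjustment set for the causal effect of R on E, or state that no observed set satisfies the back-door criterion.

desc(R)\{R}={E,F,Q,W,X,Y}; candidates ⊆ {—}.
R↔E: latent back-door arc(s) into R.
size 0: {}; under {} R still reaches {E} ∋ E.
R↔E cannot be blocked by any observed set — no back-door set.

R→E: no observed back-door set.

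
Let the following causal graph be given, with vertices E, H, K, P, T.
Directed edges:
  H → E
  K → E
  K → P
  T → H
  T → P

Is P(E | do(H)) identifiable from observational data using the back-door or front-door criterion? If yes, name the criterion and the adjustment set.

P(E|do(H)): backdoor, adjust for ∅.

desc(H)\{H}={E}; candidates ⊆ {K,P,T}.
∅: H⊥E given ∅ in G with H→· removed — back-door holds.
P(E|do(H)) = P(E|H) — no adjustment needed.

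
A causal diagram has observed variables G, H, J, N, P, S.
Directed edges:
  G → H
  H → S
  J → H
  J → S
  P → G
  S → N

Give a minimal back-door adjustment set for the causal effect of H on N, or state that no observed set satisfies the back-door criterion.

H→N: minimal back-door set {J}.

desc(H)\{H}={N,S}; candidates ⊆ {G,J,P}.
size 0: {}; under {} H still reaches {G,J,N,P,S} ∋ N.
{J}: H⊥N given {J} in G with H→· removed — back-door holds.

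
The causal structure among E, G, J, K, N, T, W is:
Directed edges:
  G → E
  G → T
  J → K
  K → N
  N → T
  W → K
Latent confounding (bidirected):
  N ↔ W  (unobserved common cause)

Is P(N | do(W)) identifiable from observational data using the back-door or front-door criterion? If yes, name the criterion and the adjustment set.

P(N|do(W)): frontdoor, adjust for {K}.

desc(W)\{W}={K,N,T}; candidates ⊆ {E,G,J}.
W↔N: latent back-door arc(s) into W.
size 0: {}; under {} W still reaches {N,T} ∋ N.
size 1: {E}, {G}, {J}; under {E} W still reaches {N,T} ∋ N.
size 2: {E,G}, {E,J}, {G,J}; under {E,G} W still reaches {N,T} ∋ N.
W↔N cannot be blocked by any observed set — no back-door set.
{K}: (i) intercepts every directed W→N path; (ii) no back-door W→{K}; (iii) {W} blocks every back-door {K}→N. Front-door holds.
P(N|do(W)) = Σ_{K} P(K|W) Σ_{W'} P(N|K,W')P(W').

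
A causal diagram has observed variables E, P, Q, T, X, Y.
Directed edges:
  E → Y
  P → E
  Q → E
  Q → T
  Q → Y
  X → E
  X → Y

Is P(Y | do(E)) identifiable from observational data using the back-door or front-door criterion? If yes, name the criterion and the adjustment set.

P(Y|do(E)): backdoor, adjust for {Q, X}.

desc(E)\{E}={Y}; candidates ⊆ {P,Q,T,X}.
size 0: {}; under {} E still reaches {P,Q,T,X,Y} ∋ Y.
size 1: {P}, {Q}, {T} …(+1); under {P} E still reaches {Q,T,X,Y} ∋ Y.
{Q,X}: E⊥Y given {Q,X} in G with E→· removed — back-door holds.
P(Y|do(E)) = Σ_{Q,X} P(Y|E,Q,X)·P(Q,X).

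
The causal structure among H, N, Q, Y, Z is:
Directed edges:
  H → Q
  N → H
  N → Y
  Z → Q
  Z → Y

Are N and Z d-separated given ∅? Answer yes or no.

Bayes-Ball from N | ∅ reaches {H,Q,Y}.
Z ∉ reach(N|∅) ⇒ N ⊥ Z | ∅.

Yes — N ⊥ Z | ∅.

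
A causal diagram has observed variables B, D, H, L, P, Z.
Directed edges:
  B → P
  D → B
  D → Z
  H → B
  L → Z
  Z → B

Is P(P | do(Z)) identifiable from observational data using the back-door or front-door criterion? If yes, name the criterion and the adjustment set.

desc(Z)\{Z}={B,P}; candidates ⊆ {D,H,L}.
size 0: {}; under {} Z still reaches {B,D,L,P} ∋ P.
{D}: Z⊥P given {D} in G with Z→· removed — back-door holds.
P(P|do(Z)) = Σ_{D} P(P|Z,D)·P(D).

P(P|do(Z)): backdoor, adjust for {D}.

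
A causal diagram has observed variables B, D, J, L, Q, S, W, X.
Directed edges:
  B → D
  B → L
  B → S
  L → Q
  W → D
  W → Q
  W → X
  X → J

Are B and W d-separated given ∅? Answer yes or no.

Yes — B ⊥ W | ∅.

Bayes-Ball from B | ∅ reaches {D,L,Q,S}.
W ∉ reach(B|∅) ⇒ B ⊥ W | ∅.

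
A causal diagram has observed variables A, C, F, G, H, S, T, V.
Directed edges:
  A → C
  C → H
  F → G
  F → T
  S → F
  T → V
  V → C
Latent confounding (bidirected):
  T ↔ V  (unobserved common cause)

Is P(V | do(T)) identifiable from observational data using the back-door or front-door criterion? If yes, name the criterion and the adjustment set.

desc(T)\{T}={C,H,V}; candidates ⊆ {A,F,G,S}.
T↔V: latent back-door arc(s) into T.
size 0: {}; under {} T still reaches {C,F,G,H,S,V} ∋ V.
size 1: {A}, {F}, {G} …(+1); under {A} T still reaches {C,F,G,H,S,V} ∋ V.
size 2: {A,F}, {A,G}, {A,S} …(+3); under {A,F} T still reaches {C,H,V} ∋ V.
T↔V cannot be blocked by any observed set — no back-door set.
No mediator lies on a directed T→…→V path.
Neither criterion identifies P(V|do(T)) in this graph.

P(V|do(T)): not identifiable (no BD/FD set).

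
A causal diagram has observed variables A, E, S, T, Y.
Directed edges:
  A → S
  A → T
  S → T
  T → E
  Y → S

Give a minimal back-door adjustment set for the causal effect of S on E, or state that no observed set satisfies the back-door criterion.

S→E: minimal back-door set {A}.

desc(S)\{S}={E,T}; candidates ⊆ {A,Y}.
size 0: {}; under {} S still reaches {A,E,T,Y} ∋ E.
{A}: S⊥E given {A} in G with S→· removed — back-door holds.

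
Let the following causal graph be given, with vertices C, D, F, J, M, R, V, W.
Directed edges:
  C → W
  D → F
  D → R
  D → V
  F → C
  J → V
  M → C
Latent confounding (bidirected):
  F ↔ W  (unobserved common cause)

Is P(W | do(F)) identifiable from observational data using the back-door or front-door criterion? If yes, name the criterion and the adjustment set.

P(W|do(F)): frontdoor, adjust for {C}.

desc(F)\{F}={C,W}; candidates ⊆ {D,J,M,R,V}.
F↔W: latent back-door arc(s) into F.
size 0: {}; under {} F still reaches {D,R,V,W} ∋ W.
size 1: {D}, {J}, {M} …(+2); under {D} F still reaches {W} ∋ W.
size 2: {D,J}, {D,M}, {D,R} …(+7); under {D,J} F still reaches {W} ∋ W.
F↔W cannot be blocked by any observed set — no back-door set.
{C}: (i) intercepts every directed F→W path; (ii) no back-door F→{C}; (iii) {F} blocks every back-door {C}→W. Front-door holds.
P(W|do(F)) = Σ_{C} P(C|F) Σ_{F'} P(W|C,F')P(F').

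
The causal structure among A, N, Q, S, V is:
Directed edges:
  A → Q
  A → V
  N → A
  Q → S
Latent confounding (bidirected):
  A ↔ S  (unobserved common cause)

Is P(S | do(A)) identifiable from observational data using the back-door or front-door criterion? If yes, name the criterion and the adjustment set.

desc(A)\{A}={Q,S,V}; candidates ⊆ {N}.
A↔S: latent back-door arc(s) into A.
size 0: {}; under {} A still reaches {N,S} ∋ S.
size 1: {N}; under {N} A still reaches {S} ∋ S.
A↔S cannot be blocked by any observed set — no back-door set.
{Q}: (i) intercepts every directed A→S path; (ii) no back-door A→{Q}; (iii) {A} blocks every back-door {Q}→S. Front-door holds.
P(S|do(A)) = Σ_{Q} P(Q|A) Σ_{A'} P(S|Q,A')P(A').

P(S|do(A)): frontdoor, adjust for {Q}.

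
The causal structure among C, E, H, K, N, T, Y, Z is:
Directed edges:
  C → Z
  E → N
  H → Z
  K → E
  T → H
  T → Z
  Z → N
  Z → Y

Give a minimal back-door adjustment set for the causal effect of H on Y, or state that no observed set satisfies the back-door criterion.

H→Y: minimal back-door set {T}.

desc(H)\{H}={N,Y,Z}; candidates ⊆ {C,E,K,T}.
size 0: {}; under {} H still reaches {N,T,Y,Z} ∋ Y.
{T}: H⊥Y given {T} in G with H→· removed — back-door holds.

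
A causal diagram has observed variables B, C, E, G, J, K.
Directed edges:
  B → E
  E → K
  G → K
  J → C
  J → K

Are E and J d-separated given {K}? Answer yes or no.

No — E and J are d-connected given {K}.

Bayes-Ball from E | {K} reaches {B,C,G,J}.
J ∈ reach(E|{K}) ⇒ E ⊥̸ J | {K}.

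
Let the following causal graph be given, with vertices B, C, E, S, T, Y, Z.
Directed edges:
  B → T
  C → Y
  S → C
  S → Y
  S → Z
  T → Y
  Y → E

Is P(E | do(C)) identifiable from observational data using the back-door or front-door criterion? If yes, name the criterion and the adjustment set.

P(E|do(C)): backdoor, adjust for {S}.

desc(C)\{C}={E,Y}; candidates ⊆ {B,S,T,Z}.
size 0: {}; under {} C still reaches {E,S,Y,Z} ∋ E.
{S}: C⊥E given {S} in G with C→· removed — back-door holds.
P(E|do(C)) = Σ_{S} P(E|C,S)·P(S).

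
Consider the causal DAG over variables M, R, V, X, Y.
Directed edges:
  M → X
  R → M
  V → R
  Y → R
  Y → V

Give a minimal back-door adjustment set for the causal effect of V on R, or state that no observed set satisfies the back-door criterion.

V→R: minimal back-door set {Y}.

desc(V)\{V}={M,R,X}; candidates ⊆ {Y}.
size 0: {}; under {} V still reaches {M,R,X,Y} ∋ R.
{Y}: V⊥R given {Y} in G with V→· removed — back-door holds.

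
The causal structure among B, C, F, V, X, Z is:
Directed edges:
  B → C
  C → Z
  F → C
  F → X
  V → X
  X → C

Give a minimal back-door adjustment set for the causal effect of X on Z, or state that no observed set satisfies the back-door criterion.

X→Z: minimal back-door set {F}.

desc(X)\{X}={C,Z}; candidates ⊆ {B,F,V}.
size 0: {}; under {} X still reaches {C,F,V,Z} ∋ Z.
{F}: X⊥Z given {F} in G with X→· removed — back-door holds.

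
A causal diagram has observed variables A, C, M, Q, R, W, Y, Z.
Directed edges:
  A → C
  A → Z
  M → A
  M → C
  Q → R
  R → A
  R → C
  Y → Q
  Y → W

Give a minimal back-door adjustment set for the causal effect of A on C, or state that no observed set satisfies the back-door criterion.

desc(A)\{A}={C,Z}; candidates ⊆ {M,Q,R,W,Y}.
size 0: {}; under {} A still reaches {C,M,Q,R,W,Y} ∋ C.
size 1: {M}, {Q}, {R} …(+2); under {M} A still reaches {C,Q,R,W,Y} ∋ C.
{M,R}: A⊥C given {M,R} in G with A→· removed — back-door holds.

A→C: minimal back-door set {M, R}.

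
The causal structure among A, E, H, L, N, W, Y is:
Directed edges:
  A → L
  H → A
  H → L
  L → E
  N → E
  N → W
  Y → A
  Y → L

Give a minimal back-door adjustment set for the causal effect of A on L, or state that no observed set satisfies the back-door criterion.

desc(A)\{A}={E,L}; candidates ⊆ {H,N,W,Y}.
size 0: {}; under {} A still reaches {E,H,L,Y} ∋ L.
size 1: {H}, {N}, {W} …(+1); under {H} A still reaches {E,L,Y} ∋ L.
{H,Y}: A⊥L given {H,Y} in G with A→· removed — back-door holds.

A→L: minimal back-door set {H, Y}.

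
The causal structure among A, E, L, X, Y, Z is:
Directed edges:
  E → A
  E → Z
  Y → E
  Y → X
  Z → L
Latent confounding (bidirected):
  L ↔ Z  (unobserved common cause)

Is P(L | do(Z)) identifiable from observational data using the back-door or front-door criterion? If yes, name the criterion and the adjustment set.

desc(Z)\{Z}={L}; candidates ⊆ {A,E,X,Y}.
Z↔L: latent back-door arc(s) into Z.
size 0: {}; under {} Z still reaches {A,E,L,X,Y} ∋ L.
size 1: {A}, {E}, {X} …(+1); under {A} Z still reaches {E,L,X,Y} ∋ L.
size 2: {A,E}, {A,X}, {A,Y} …(+3); under {A,E} Z still reaches {L} ∋ L.
Z↔L cannot be blocked by any observed set — no back-door set.
No mediator lies on a directed Z→…→L path.
Neither criterion identifies P(L|do(Z)) in this graph.

P(L|do(Z)): not identifiable (no BD/FD set).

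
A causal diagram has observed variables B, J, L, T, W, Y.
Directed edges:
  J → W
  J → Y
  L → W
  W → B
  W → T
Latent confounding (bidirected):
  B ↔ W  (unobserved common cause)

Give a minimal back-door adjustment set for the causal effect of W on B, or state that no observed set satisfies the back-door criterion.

desc(W)\{W}={B,T}; candidates ⊆ {J,L,Y}.
W↔B: latent back-door arc(s) into W.
size 0: {}; under {} W still reaches {B,J,L,Y} ∋ B.
size 1: {J}, {L}, {Y}; under {J} W still reaches {B,L} ∋ B.
size 2: {J,L}, {J,Y}, {L,Y}; under {J,L} W still reaches {B} ∋ B.
W↔B cannot be blocked by any observed set — no back-door set.

W→B: no observed back-door set.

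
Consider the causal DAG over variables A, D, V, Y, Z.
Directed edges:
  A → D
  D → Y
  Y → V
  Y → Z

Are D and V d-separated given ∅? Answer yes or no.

Bayes-Ball from D | ∅ reaches {A,V,Y,Z}.
V ∈ reach(D|∅) ⇒ D ⊥̸ V | ∅.

No — D and V are d-connected given ∅.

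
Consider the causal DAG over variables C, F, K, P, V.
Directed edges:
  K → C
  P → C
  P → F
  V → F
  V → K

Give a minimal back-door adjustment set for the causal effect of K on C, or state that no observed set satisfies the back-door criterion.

desc(K)\{K}={C}; candidates ⊆ {F,P,V}.
∅: K⊥C given ∅ in G with K→· removed — back-door holds.

K→C: minimal back-door set ∅.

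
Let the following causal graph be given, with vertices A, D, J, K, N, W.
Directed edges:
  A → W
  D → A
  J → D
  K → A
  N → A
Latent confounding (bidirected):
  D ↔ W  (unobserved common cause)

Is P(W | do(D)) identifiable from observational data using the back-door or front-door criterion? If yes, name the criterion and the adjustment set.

P(W|do(D)): frontdoor, adjust for {A}.

desc(D)\{D}={A,W}; candidates ⊆ {J,K,N}.
D↔W: latent back-door arc(s) into D.
size 0: {}; under {} D still reaches {J,W} ∋ W.
size 1: {J}, {K}, {N}; under {J} D still reaches {W} ∋ W.
size 2: {J,K}, {J,N}, {K,N}; under {J,K} D still reaches {W} ∋ W.
D↔W cannot be blocked by any observed set — no back-door set.
{A}: (i) intercepts every directed D→W path; (ii) no back-door D→{A}; (iii) {D} blocks every back-door {A}→W. Front-door holds.
P(W|do(D)) = Σ_{A} P(A|D) Σ_{D'} P(W|A,D')P(D').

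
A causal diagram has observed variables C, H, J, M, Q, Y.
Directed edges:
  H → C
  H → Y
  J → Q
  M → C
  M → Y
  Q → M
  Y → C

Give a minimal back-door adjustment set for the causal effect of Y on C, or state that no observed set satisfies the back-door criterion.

desc(Y)\{Y}={C}; candidates ⊆ {H,J,M,Q}.
size 0: {}; under {} Y still reaches {C,H,J,M,Q} ∋ C.
size 1: {H}, {J}, {M} …(+1); under {H} Y still reaches {C,J,M,Q} ∋ C.
{H,M}: Y⊥C given {H,M} in G with Y→· removed — back-door holds.

Y→C: minimal back-door set {H, M}.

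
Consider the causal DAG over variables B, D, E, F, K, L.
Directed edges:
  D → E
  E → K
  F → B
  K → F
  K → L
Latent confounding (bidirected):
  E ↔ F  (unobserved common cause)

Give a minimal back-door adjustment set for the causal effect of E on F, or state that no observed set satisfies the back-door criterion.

E→F: no observed back-door set.

desc(E)\{E}={B,F,K,L}; candidates ⊆ {D}.
E↔F: latent back-door arc(s) into E.
size 0: {}; under {} E still reaches {B,D,F} ∋ F.
size 1: {D}; under {D} E still reaches {B,F} ∋ F.
E↔F cannot be blocked by any observed set — no back-door set.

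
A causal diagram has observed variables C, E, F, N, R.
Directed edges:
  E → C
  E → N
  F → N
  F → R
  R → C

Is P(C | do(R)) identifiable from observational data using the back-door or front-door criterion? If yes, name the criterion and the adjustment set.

P(C|do(R)): backdoor, adjust for ∅.

desc(R)\{R}={C}; candidates ⊆ {E,F,N}.
∅: R⊥C given ∅ in G with R→· removed — back-door holds.
P(C|do(R)) = P(C|R) — no adjustment needed.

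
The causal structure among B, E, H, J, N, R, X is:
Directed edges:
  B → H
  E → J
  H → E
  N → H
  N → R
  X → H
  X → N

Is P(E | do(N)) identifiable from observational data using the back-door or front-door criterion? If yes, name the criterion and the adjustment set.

P(E|do(N)): backdoor, adjust for {X}.

desc(N)\{N}={E,H,J,R}; candidates ⊆ {B,X}.
size 0: {}; under {} N still reaches {E,H,J,X} ∋ E.
{X}: N⊥E given {X} in G with N→· removed — back-door holds.
P(E|do(N)) = Σ_{X} P(E|N,X)·P(X).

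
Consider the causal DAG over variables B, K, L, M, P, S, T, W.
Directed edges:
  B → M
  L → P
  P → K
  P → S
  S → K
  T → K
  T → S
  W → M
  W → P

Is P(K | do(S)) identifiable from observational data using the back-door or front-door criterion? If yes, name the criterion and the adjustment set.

desc(S)\{S}={K}; candidates ⊆ {B,L,M,P,T,W}.
size 0: {}; under {} S still reaches {K,L,M,P,T,W} ∋ K.
size 1: {B}, {L}, {M} …(+3); under {B} S still reaches {K,L,M,P,T,W} ∋ K.
{P,T}: S⊥K given {P,T} in G with S→· removed — back-door holds.
P(K|do(S)) = Σ_{P,T} P(K|S,P,T)·P(P,T).

P(K|do(S)): backdoor, adjust for {P, T}.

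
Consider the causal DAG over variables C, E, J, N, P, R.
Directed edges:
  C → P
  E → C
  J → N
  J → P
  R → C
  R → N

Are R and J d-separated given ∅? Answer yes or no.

Yes — R ⊥ J | ∅.

Bayes-Ball from R | ∅ reaches {C,N,P}.
J ∉ reach(R|∅) ⇒ R ⊥ J | ∅.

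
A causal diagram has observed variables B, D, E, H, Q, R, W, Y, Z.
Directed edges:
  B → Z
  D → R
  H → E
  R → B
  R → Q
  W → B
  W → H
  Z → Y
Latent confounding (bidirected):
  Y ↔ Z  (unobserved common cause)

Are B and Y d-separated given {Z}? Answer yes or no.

Bayes-Ball from B | {Z} reaches {D,E,H,Q,R,W,Y}.
Y ∈ reach(B|{Z}) ⇒ B ⊥̸ Y | {Z}.

No — B and Y are d-connected given {Z}.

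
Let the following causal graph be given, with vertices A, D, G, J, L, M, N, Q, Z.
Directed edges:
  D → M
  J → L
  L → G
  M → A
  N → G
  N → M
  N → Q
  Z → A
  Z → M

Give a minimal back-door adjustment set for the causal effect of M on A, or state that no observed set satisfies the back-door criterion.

M→A: minimal back-door set {Z}.

desc(M)\{M}={A}; candidates ⊆ {D,G,J,L,N,Q,Z}.
size 0: {}; under {} M still reaches {A,D,G,N,Q,Z} ∋ A.
{Z}: M⊥A given {Z} in G with M→· removed — back-door holds.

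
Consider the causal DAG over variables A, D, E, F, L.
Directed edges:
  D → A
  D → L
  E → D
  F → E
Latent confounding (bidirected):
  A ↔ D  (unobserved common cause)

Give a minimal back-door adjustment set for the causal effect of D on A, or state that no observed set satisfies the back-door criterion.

D→A: no observed back-door set.

desc(D)\{D}={A,L}; candidates ⊆ {E,F}.
D↔A: latent back-door arc(s) into D.
size 0: {}; under {} D still reaches {A,E,F} ∋ A.
size 1: {E}, {F}; under {E} D still reaches {A} ∋ A.
size 2: {E,F}; under {E,F} D still reaches {A} ∋ A.
D↔A cannot be blocked by any observed set — no back-door set.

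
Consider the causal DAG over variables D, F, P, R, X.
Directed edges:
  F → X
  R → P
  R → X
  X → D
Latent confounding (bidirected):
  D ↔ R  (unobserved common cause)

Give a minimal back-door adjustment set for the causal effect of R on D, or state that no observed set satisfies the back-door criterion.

desc(R)\{R}={D,P,X}; candidates ⊆ {F}.
R↔D: latent back-door arc(s) into R.
size 0: {}; under {} R still reaches {D} ∋ D.
size 1: {F}; under {F} R still reaches {D} ∋ D.
R↔D cannot be blocked by any observed set — no back-door set.

R→D: no observed back-door set.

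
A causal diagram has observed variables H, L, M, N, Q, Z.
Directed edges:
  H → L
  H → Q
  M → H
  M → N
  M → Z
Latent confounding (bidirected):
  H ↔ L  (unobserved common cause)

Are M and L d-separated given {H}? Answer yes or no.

No — M and L are d-connected given {H}.

Bayes-Ball from M | {H} reaches {L,N,Z}.
L ∈ reach(M|{H}) ⇒ M ⊥̸ L | {H}.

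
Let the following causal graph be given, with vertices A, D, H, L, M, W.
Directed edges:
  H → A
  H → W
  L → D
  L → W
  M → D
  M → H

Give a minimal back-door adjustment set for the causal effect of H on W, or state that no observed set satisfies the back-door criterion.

H→W: minimal back-door set ∅.

desc(H)\{H}={A,W}; candidates ⊆ {D,L,M}.
∅: H⊥W given ∅ in G with H→· removed — back-door holds.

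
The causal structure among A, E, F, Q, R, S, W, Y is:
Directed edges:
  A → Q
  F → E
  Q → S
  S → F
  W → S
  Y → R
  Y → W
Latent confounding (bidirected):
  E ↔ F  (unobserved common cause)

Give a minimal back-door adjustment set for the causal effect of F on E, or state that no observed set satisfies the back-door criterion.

F→E: no observed back-door set.

desc(F)\{F}={E}; candidates ⊆ {A,Q,R,S,W,Y}.
F↔E: latent back-door arc(s) into F.
size 0: {}; under {} F still reaches {A,E,Q,R,S,W,Y} ∋ E.
size 1: {A}, {Q}, {R} …(+3); under {A} F still reaches {E,Q,R,S,W,Y} ∋ E.
size 2: {A,Q}, {A,R}, {A,S} …(+12); under {A,Q} F still reaches {E,R,S,W,Y} ∋ E.
F↔E cannot be blocked by any observed set — no back-door set.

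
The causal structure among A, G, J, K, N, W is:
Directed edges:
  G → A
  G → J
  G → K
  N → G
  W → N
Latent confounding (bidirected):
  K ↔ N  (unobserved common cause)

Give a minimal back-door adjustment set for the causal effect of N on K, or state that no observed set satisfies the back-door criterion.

desc(N)\{N}={A,G,J,K}; candidates ⊆ {W}.
N↔K: latent back-door arc(s) into N.
size 0: {}; under {} N still reaches {K,W} ∋ K.
size 1: {W}; under {W} N still reaches {K} ∋ K.
N↔K cannot be blocked by any observed set — no back-door set.

N→K: no observed back-door set.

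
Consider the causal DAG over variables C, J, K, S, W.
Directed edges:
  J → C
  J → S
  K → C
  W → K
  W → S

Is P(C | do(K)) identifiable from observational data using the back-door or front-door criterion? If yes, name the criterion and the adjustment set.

desc(K)\{K}={C}; candidates ⊆ {J,S,W}.
∅: K⊥C given ∅ in G with K→· removed — back-door holds.
P(C|do(K)) = P(C|K) — no adjustment needed.

P(C|do(K)): backdoor, adjust for ∅.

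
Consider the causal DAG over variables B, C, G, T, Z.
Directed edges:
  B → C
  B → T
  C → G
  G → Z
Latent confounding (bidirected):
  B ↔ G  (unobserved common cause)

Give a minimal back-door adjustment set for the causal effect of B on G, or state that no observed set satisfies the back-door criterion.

B→G: no observed back-door set.

desc(B)\{B}={C,G,T,Z}; candidates ⊆ {—}.
B↔G: latent back-door arc(s) into B.
size 0: {}; under {} B still reaches {G,Z} ∋ G.
B↔G cannot be blocked by any observed set — no back-door set.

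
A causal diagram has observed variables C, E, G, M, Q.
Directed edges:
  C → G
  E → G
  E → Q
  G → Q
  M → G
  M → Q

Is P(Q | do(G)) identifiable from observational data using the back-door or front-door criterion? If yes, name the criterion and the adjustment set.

P(Q|do(G)): backdoor, adjust for {E, M}.

desc(G)\{G}={Q}; candidates ⊆ {C,E,M}.
size 0: {}; under {} G still reaches {C,E,M,Q} ∋ Q.
size 1: {C}, {E}, {M}; under {C} G still reaches {E,M,Q} ∋ Q.
{E,M}: G⊥Q given {E,M} in G with G→· removed — back-door holds.
P(Q|do(G)) = Σ_{E,M} P(Q|G,E,M)·P(E,M).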